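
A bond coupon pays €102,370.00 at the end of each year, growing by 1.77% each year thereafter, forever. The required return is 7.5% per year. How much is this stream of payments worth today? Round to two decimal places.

Periodic rate r = 0.075 per year.
Growing perpetuity (Gordon): PV = PMT₁ / (r − g) = 102,370 / (r − 0.0177) = €1,786,561.95.

€1,786,561.95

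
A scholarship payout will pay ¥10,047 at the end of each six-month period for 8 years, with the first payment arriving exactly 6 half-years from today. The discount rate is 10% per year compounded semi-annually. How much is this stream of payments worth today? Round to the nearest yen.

Ordinary annuity of 16 payments, first payment at period 6.
Periodic rate r = 0.1/2 per half-year; n is counted in half-years.
The ordinary-annuity PV formula values the stream one period before the first payment (period 5); discount that back 5 periods:
PV₀ = 10,047 × [1 − (1+r)^−16] / r × (1+r)^−5 = ¥85,316

¥85,316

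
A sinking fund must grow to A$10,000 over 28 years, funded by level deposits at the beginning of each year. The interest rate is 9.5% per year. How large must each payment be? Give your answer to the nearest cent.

Level annuity due; solve FV = PMT × [((1+r)^n − 1)/r] × (1+r) for PMT.
Periodic rate r = 0.095 per year.
With n = 28: PMT = 10,000 / ([((1+r)^n − 1)/r] × (1+r)) = A$74.19

A$74.19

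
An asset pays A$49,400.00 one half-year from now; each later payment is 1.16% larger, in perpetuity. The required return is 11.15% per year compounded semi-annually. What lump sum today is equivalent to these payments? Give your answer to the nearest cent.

Periodic rate r = 0.1115/2 per half-year.
Growing perpetuity (Gordon): PV = PMT₁ / (r − g) = 49,400 / (r − 0.0116) = A$1,118,912.80.

A$1,118,912.80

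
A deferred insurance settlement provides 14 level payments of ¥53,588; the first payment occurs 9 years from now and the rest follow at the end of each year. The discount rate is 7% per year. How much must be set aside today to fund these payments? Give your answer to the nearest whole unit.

¥272,760

Ordinary annuity of 14 payments, first payment at period 9.
Periodic rate r = 0.07 per year.
The ordinary-annuity PV formula values the stream one period before the first payment (period 8); discount that back 8 periods:
PV₀ = 53,588 × [1 − (1+r)^−14] / r × (1+r)^−8 = ¥272,760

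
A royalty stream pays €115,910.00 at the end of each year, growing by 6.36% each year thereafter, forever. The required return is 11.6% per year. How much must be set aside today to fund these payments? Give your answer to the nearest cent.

€2,212,022.90

Periodic rate r = 0.116 per year.
Growing perpetuity (Gordon): PV = PMT₁ / (r − g) = 115,910 / (r − 0.0636) = €2,212,022.90.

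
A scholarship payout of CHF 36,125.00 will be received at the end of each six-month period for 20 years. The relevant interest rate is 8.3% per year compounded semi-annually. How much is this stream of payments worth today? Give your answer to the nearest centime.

This is an ordinary annuity: 40 payments of CHF 36,125.00 at the end of each six-month period.
Periodic rate r = 0.083/2 per half-year; n is counted in half-years.
PV = PMT × [(1 − (1+r)^−n)/r] = 36,125 × [1 − (1+r)^−40] / r = CHF 699,327.24

CHF 699,327.24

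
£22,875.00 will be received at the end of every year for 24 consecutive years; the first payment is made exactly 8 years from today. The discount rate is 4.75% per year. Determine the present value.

Ordinary annuity of 24 payments, first payment at period 8.
Periodic rate r = 0.0475 per year.
The ordinary-annuity PV formula values the stream one period before the first payment (period 7); discount that back 7 periods:
PV₀ = 22,875 × [1 − (1+r)^−24] / r × (1+r)^−7 = £233,748.48

£233,748.48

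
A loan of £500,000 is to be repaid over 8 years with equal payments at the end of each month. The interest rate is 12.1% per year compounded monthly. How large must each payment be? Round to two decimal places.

Level ordinary annuity; solve PV = PMT × [(1 − (1+r)^−n)/r] for PMT.
Periodic rate r = 0.121/12 per month; n is counted in months.
With n = 96: PMT = 500,000 / ([(1 − (1+r)^−n)/r]) = £8,153.92

£8,153.92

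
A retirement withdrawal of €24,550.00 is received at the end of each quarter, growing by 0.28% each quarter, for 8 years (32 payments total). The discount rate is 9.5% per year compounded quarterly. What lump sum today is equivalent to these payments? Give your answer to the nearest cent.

Periodic rate r = 0.095/4 per quarter; n is counted in quarters.
Growing ordinary annuity: PV = PMT₁ × [1 − ((1+g)/(1+r))^n] / (r − g) = 24,550 × [1 − ((1+0.0028)/(1+r))^32] / (r − 0.0028) = €567,164.67.

€567,164.67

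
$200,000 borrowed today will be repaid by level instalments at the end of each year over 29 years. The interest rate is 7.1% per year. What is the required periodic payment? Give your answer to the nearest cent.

Level ordinary annuity; solve PV = PMT × [(1 − (1+r)^−n)/r] for PMT.
Periodic rate r = 0.071 per year.
With n = 29: PMT = 200,000 / ([(1 − (1+r)^−n)/r]) = $16,450.53

$16,450.53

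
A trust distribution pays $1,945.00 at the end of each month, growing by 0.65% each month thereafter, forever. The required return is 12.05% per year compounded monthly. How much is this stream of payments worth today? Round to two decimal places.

$549,176.47

Periodic rate r = 0.1205/12 per month.
Growing perpetuity (Gordon): PV = PMT₁ / (r − g) = 1,945 / (r − 0.0065) = $549,176.47.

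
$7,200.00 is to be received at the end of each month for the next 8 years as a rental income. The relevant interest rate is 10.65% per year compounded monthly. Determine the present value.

This is an ordinary annuity: 96 payments of $7,200.00 at the end of each month.
Periodic rate r = 0.1065/12 per month; n is counted in months.
PV = PMT × [(1 − (1+r)^−n)/r] = 7,200 × [1 − (1+r)^−96] / r = $463,909.41

$463,909.41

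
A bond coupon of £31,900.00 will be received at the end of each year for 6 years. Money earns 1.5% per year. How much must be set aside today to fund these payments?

This is an ordinary annuity: 6 payments of £31,900.00 at the end of each year.
Periodic rate r = 0.015 per year.
PV = PMT × [(1 − (1+r)^−n)/r] = 31,900 × [1 − (1+r)^−6] / r = £181,740.27

£181,740.27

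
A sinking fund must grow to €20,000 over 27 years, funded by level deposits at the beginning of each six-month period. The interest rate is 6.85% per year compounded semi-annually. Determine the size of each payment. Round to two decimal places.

€128.29

Level annuity due; solve FV = PMT × [((1+r)^n − 1)/r] × (1+r) for PMT.
Periodic rate r = 0.0685/2 per half-year; n is counted in half-years.
With n = 54: PMT = 20,000 / ([((1+r)^n − 1)/r] × (1+r)) = €128.29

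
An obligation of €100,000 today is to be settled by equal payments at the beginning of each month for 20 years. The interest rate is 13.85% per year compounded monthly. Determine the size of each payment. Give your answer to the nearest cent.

€1,218.58

Level annuity due; solve PV = PMT × [(1 − (1+r)^−n)/r] × (1+r) for PMT.
Periodic rate r = 0.1385/12 per month; n is counted in months.
With n = 240: PMT = 100,000 / ([(1 − (1+r)^−n)/r] × (1+r)) = €1,218.58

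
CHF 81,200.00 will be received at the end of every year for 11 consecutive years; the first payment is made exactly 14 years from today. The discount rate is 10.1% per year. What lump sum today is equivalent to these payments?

CHF 150,282.14

Ordinary annuity of 11 payments, first payment at period 14.
Periodic rate r = 0.101 per year.
The ordinary-annuity PV formula values the stream one period before the first payment (period 13); discount that back 13 periods:
PV₀ = 81,200 × [1 − (1+r)^−11] / r × (1+r)^−13 = CHF 150,282.14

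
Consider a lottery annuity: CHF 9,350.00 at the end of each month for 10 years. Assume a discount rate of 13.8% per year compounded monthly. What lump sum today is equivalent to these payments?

CHF 606,882.10

This is an ordinary annuity: 120 payments of CHF 9,350.00 at the end of each month.
Periodic rate r = 0.138/12 per month; n is counted in months.
PV = PMT × [(1 − (1+r)^−n)/r] = 9,350 × [1 − (1+r)^−120] / r = CHF 606,882.10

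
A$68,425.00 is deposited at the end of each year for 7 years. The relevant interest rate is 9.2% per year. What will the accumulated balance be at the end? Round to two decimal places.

This is an ordinary annuity: 7 deposits of A$68,425.00 at the end of each year.
Periodic rate r = 0.092 per year.
FV = PMT × [((1+r)^n − 1)/r] = 68,425 × [(1+r)^7 − 1] / r = A$633,413.32

A$633,413.32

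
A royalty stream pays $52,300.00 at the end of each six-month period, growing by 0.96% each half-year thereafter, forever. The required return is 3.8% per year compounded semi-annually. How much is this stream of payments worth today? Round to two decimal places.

$5,563,829.79

Periodic rate r = 0.038/2 per half-year.
Growing perpetuity (Gordon): PV = PMT₁ / (r − g) = 52,300 / (r − 0.0096) = $5,563,829.79.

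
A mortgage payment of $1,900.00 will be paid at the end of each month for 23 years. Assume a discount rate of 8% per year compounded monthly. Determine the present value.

This is an ordinary annuity: 276 payments of $1,900.00 at the end of each month.
Periodic rate r = 0.08/12 per month; n is counted in months.
PV = PMT × [(1 − (1+r)^−n)/r] = 1,900 × [1 − (1+r)^−276] / r = $239,459.80

$239,459.80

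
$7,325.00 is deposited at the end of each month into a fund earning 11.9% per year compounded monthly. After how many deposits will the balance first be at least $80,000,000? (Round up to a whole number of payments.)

476 payments

Periodic rate r = 0.119/12 per month; n is counted in months.
Ordinary annuity FV: 80,000,000 = 7,325 × [((1+r)^n − 1)/r].
(1+r)^n = 1 + 80,000,000 × r / 7,325, so n = ln(1 + 80,000,000·r/7,325) / ln(1+r) = 475.70.
Round up to a whole number of payments: n = 476.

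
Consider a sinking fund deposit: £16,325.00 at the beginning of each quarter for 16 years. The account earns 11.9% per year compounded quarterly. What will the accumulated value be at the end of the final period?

This is an annuity due: 64 deposits of £16,325.00 at the beginning of each quarter.
Periodic rate r = 0.119/4 per quarter; n is counted in quarters.
FV = PMT × [((1+r)^n − 1)/r] × (1+r) = 16,325 × [(1+r)^64 − 1] / r × (1+r) = £3,124,144.52

£3,124,144.52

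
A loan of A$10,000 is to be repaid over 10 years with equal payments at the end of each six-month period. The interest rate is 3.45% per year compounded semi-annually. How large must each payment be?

Level ordinary annuity; solve PV = PMT × [(1 − (1+r)^−n)/r] for PMT.
Periodic rate r = 0.0345/2 per half-year; n is counted in half-years.
With n = 20: PMT = 10,000 / ([(1 − (1+r)^−n)/r]) = A$595.46

A$595.46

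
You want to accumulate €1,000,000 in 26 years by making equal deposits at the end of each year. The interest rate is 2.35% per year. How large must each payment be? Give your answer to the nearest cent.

Level ordinary annuity; solve FV = PMT × [((1+r)^n − 1)/r] for PMT.
Periodic rate r = 0.0235 per year.
With n = 26: PMT = 1,000,000 / ([((1+r)^n − 1)/r]) = €28,337.28

€28,337.28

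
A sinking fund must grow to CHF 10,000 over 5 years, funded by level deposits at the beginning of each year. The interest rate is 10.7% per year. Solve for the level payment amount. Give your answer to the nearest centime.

Level annuity due; solve FV = PMT × [((1+r)^n − 1)/r] × (1+r) for PMT.
Periodic rate r = 0.107 per year.
With n = 5: PMT = 10,000 / ([((1+r)^n − 1)/r] × (1+r)) = CHF 1,459.18

CHF 1,459.18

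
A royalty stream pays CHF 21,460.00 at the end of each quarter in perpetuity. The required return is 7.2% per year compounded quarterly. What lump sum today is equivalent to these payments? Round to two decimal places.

Periodic rate r = 0.072/4 per quarter.
Level perpetuity: PV = PMT / r = 21,460 / (0.072/4) = CHF 1,192,222.22.

CHF 1,192,222.22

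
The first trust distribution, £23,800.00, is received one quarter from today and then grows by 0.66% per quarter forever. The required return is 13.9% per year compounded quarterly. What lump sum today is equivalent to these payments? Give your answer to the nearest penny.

£845,470.69

Periodic rate r = 0.139/4 per quarter.
Growing perpetuity (Gordon): PV = PMT₁ / (r − g) = 23,800 / (r − 0.0066) = £845,470.69.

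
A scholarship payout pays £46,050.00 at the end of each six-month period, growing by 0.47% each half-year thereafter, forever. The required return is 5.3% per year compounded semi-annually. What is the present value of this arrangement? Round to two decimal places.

£2,112,385.32

Periodic rate r = 0.053/2 per half-year.
Growing perpetuity (Gordon): PV = PMT₁ / (r − g) = 46,050 / (r − 0.0047) = £2,112,385.32.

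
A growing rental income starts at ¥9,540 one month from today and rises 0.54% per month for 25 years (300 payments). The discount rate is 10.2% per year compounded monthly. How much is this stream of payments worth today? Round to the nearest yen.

¥1,855,394

Periodic rate r = 0.102/12 per month; n is counted in months.
Growing ordinary annuity: PV = PMT₁ × [1 − ((1+g)/(1+r))^n] / (r − g) = 9,540 × [1 − ((1+0.0054)/(1+r))^300] / (r − 0.0054) = ¥1,855,394.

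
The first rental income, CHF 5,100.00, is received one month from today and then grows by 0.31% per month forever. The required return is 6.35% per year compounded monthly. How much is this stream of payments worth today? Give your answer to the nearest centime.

Periodic rate r = 0.0635/12 per month.
Growing perpetuity (Gordon): PV = PMT₁ / (r − g) = 5,100 / (r − 0.0031) = CHF 2,326,996.20.

CHF 2,326,996.20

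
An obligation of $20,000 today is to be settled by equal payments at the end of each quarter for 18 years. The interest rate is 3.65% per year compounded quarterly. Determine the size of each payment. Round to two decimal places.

$380.17

Level ordinary annuity; solve PV = PMT × [(1 − (1+r)^−n)/r] for PMT.
Periodic rate r = 0.0365/4 per quarter; n is counted in quarters.
With n = 72: PMT = 20,000 / ([(1 − (1+r)^−n)/r]) = $380.17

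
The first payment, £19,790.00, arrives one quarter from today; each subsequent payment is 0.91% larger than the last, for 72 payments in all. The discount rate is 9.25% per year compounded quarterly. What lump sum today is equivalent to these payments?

£888,728.15

Periodic rate r = 0.0925/4 per quarter; n is counted in quarters.
Growing ordinary annuity: PV = PMT₁ × [1 − ((1+g)/(1+r))^n] / (r − g) = 19,790 × [1 − ((1+0.0091)/(1+r))^72] / (r − 0.0091) = £888,728.15.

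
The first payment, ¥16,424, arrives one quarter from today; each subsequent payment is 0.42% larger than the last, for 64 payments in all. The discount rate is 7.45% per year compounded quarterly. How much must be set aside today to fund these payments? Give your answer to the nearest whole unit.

¥681,554

Periodic rate r = 0.0745/4 per quarter; n is counted in quarters.
Growing ordinary annuity: PV = PMT₁ × [1 − ((1+g)/(1+r))^n] / (r − g) = 16,424 × [1 − ((1+0.0042)/(1+r))^64] / (r − 0.0042) = ¥681,554.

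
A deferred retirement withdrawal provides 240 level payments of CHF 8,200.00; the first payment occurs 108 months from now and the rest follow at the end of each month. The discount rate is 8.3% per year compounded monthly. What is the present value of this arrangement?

Ordinary annuity of 240 payments, first payment at period 108.
Periodic rate r = 0.083/12 per month; n is counted in months.
The ordinary-annuity PV formula values the stream one period before the first payment (period 107); discount that back 107 periods:
PV₀ = 8,200 × [1 − (1+r)^−240] / r × (1+r)^−107 = CHF 458,601.13

CHF 458,601.13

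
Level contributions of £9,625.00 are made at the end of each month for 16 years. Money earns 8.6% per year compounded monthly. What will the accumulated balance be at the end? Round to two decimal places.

This is an ordinary annuity: 192 deposits of £9,625.00 at the end of each month.
Periodic rate r = 0.086/12 per month; n is counted in months.
FV = PMT × [((1+r)^n − 1)/r] = 9,625 × [(1+r)^192 − 1] / r = £3,948,022.96

£3,948,022.96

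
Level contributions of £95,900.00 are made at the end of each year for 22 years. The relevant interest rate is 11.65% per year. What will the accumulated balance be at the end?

This is an ordinary annuity: 22 deposits of £95,900.00 at the end of each year.
Periodic rate r = 0.1165 per year.
FV = PMT × [((1+r)^n − 1)/r] = 95,900 × [(1+r)^22 − 1] / r = £8,474,720.05

£8,474,720.05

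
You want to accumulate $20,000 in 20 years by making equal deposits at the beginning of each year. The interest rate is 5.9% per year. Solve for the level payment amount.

$518.94

Level annuity due; solve FV = PMT × [((1+r)^n − 1)/r] × (1+r) for PMT.
Periodic rate r = 0.059 per year.
With n = 20: PMT = 20,000 / ([((1+r)^n − 1)/r] × (1+r)) = $518.94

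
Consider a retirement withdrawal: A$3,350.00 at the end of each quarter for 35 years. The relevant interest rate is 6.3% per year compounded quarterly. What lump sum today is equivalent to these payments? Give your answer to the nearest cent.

This is an ordinary annuity: 140 payments of A$3,350.00 at the end of each quarter.
Periodic rate r = 0.063/4 per quarter; n is counted in quarters.
PV = PMT × [(1 − (1+r)^−n)/r] = 3,350 × [1 − (1+r)^−140] / r = A$188,841.85

A$188,841.85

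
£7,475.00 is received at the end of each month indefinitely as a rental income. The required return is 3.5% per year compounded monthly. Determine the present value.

Periodic rate r = 0.035/12 per month.
Level perpetuity: PV = PMT / r = 7,475 / (0.035/12) = £2,562,857.14.

£2,562,857.14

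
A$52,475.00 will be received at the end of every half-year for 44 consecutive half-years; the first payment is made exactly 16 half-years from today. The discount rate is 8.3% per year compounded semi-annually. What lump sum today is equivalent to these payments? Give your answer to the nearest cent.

A$572,275.29

Ordinary annuity of 44 payments, first payment at period 16.
Periodic rate r = 0.083/2 per half-year; n is counted in half-years.
The ordinary-annuity PV formula values the stream one period before the first payment (period 15); discount that back 15 periods:
PV₀ = 52,475 × [1 − (1+r)^−44] / r × (1+r)^−15 = A$572,275.29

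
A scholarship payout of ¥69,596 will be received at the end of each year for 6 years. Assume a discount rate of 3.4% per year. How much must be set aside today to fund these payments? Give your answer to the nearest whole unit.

This is an ordinary annuity: 6 payments of ¥69,596 at the end of each year.
Periodic rate r = 0.034 per year.
PV = PMT × [(1 − (1+r)^−n)/r] = 69,596 × [1 − (1+r)^−6] / r = ¥372,067

¥372,067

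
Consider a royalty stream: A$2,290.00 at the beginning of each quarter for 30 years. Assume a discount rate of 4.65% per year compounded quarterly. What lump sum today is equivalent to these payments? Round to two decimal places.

This is an annuity due: 120 payments of A$2,290.00 at the beginning of each quarter.
Periodic rate r = 0.0465/4 per quarter; n is counted in quarters.
PV = PMT × [(1 − (1+r)^−n)/r] × (1+r) = 2,290 × [1 − (1+r)^−120] / r × (1+r) = A$149,492.28

A$149,492.28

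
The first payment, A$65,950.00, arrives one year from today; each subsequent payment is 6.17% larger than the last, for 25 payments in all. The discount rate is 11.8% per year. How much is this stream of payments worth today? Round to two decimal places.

Periodic rate r = 0.118 per year.
Growing ordinary annuity: PV = PMT₁ × [1 − ((1+g)/(1+r))^n] / (r − g) = 65,950 × [1 − ((1+0.0617)/(1+r))^25] / (r − 0.0617) = A$849,513.74.

A$849,513.74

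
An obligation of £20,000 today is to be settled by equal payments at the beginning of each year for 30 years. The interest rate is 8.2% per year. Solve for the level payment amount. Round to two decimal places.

£1,672.99

Level annuity due; solve PV = PMT × [(1 − (1+r)^−n)/r] × (1+r) for PMT.
Periodic rate r = 0.082 per year.
With n = 30: PMT = 20,000 / ([(1 − (1+r)^−n)/r] × (1+r)) = £1,672.99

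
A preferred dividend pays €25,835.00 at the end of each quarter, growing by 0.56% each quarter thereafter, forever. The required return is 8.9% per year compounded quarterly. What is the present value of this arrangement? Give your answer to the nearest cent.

€1,551,651.65

Periodic rate r = 0.089/4 per quarter.
Growing perpetuity (Gordon): PV = PMT₁ / (r − g) = 25,835 / (r − 0.0056) = €1,551,651.65.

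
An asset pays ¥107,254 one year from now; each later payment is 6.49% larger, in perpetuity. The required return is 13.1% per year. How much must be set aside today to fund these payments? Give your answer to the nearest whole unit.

Periodic rate r = 0.131 per year.
Growing perpetuity (Gordon): PV = PMT₁ / (r − g) = 107,254 / (r − 0.0649) = ¥1,622,602.

¥1,622,602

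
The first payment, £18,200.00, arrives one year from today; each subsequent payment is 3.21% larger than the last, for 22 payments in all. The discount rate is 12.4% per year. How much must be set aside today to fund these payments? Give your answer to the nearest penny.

£167,718.07

Periodic rate r = 0.124 per year.
Growing ordinary annuity: PV = PMT₁ × [1 − ((1+g)/(1+r))^n] / (r − g) = 18,200 × [1 − ((1+0.0321)/(1+r))^22] / (r − 0.0321) = £167,718.07.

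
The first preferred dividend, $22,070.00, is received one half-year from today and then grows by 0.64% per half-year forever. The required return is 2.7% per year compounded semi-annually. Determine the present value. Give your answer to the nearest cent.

Periodic rate r = 0.027/2 per half-year.
Growing perpetuity (Gordon): PV = PMT₁ / (r − g) = 22,070 / (r − 0.0064) = $3,108,450.70.

$3,108,450.70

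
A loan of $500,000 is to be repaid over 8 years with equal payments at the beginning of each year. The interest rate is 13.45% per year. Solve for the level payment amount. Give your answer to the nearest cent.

$93,260.05

Level annuity due; solve PV = PMT × [(1 − (1+r)^−n)/r] × (1+r) for PMT.
Periodic rate r = 0.1345 per year.
With n = 8: PMT = 500,000 / ([(1 − (1+r)^−n)/r] × (1+r)) = $93,260.05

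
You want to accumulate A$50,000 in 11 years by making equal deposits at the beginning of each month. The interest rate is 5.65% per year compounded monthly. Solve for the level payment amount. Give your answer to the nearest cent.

A$272.77

Level annuity due; solve FV = PMT × [((1+r)^n − 1)/r] × (1+r) for PMT.
Periodic rate r = 0.0565/12 per month; n is counted in months.
With n = 132: PMT = 50,000 / ([((1+r)^n − 1)/r] × (1+r)) = A$272.77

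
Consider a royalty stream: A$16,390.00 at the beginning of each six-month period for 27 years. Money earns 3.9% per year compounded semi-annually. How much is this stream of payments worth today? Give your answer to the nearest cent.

A$554,892.94

This is an annuity due: 54 payments of A$16,390.00 at the beginning of each six-month period.
Periodic rate r = 0.039/2 per half-year; n is counted in half-years.
PV = PMT × [(1 − (1+r)^−n)/r] × (1+r) = 16,390 × [1 − (1+r)^−54] / r × (1+r) = A$554,892.94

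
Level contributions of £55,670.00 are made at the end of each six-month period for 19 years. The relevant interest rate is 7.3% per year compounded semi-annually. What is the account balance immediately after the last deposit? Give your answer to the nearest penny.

£4,430,894.80

This is an ordinary annuity: 38 deposits of £55,670.00 at the end of each six-month period.
Periodic rate r = 0.073/2 per half-year; n is counted in half-years.
FV = PMT × [((1+r)^n − 1)/r] = 55,670 × [(1+r)^38 − 1] / r = £4,430,894.80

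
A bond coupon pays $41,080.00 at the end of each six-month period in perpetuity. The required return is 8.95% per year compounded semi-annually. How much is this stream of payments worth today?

Periodic rate r = 0.0895/2 per half-year.
Level perpetuity: PV = PMT / r = 41,080 / (0.0895/2) = $917,988.83.

$917,988.83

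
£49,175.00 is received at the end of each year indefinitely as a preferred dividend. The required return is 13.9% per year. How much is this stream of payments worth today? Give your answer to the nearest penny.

£353,776.98

Periodic rate r = 0.139 per year.
Level perpetuity: PV = PMT / r = 49,175 / (0.139) = £353,776.98.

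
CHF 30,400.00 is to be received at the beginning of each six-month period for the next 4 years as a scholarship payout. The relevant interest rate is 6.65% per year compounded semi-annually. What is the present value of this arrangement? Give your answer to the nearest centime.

CHF 217,502.18

This is an annuity due: 8 payments of CHF 30,400.00 at the beginning of each six-month period.
Periodic rate r = 0.0665/2 per half-year; n is counted in half-years.
PV = PMT × [(1 − (1+r)^−n)/r] × (1+r) = 30,400 × [1 − (1+r)^−8] / r × (1+r) = CHF 217,502.18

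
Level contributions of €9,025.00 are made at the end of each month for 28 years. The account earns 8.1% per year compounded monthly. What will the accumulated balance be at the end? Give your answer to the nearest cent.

This is an ordinary annuity: 336 deposits of €9,025.00 at the end of each month.
Periodic rate r = 0.081/12 per month; n is counted in months.
FV = PMT × [((1+r)^n − 1)/r] = 9,025 × [(1+r)^336 − 1] / r = €11,480,775.03

€11,480,775.03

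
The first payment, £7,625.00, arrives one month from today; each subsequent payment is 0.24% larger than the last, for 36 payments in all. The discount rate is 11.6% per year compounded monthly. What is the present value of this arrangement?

Periodic rate r = 0.116/12 per month; n is counted in months.
Growing ordinary annuity: PV = PMT₁ × [1 − ((1+g)/(1+r))^n] / (r − g) = 7,625 × [1 − ((1+0.0024)/(1+r))^36] / (r − 0.0024) = £240,264.41.

£240,264.41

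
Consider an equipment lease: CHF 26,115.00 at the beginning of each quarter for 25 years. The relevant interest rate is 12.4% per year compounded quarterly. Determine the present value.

This is an annuity due: 100 payments of CHF 26,115.00 at the beginning of each quarter.
Periodic rate r = 0.124/4 per quarter; n is counted in quarters.
PV = PMT × [(1 − (1+r)^−n)/r] × (1+r) = 26,115 × [1 − (1+r)^−100] / r × (1+r) = CHF 827,521.46

CHF 827,521.46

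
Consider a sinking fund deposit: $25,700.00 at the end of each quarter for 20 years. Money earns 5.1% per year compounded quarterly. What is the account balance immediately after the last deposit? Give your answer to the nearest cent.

This is an ordinary annuity: 80 deposits of $25,700.00 at the end of each quarter.
Periodic rate r = 0.051/4 per quarter; n is counted in quarters.
FV = PMT × [((1+r)^n − 1)/r] = 25,700 × [(1+r)^80 − 1] / r = $3,538,278.07

$3,538,278.07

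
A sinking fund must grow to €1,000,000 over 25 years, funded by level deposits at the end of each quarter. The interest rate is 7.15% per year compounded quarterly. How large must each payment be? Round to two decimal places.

€3,662.22

Level ordinary annuity; solve FV = PMT × [((1+r)^n − 1)/r] for PMT.
Periodic rate r = 0.0715/4 per quarter; n is counted in quarters.
With n = 100: PMT = 1,000,000 / ([((1+r)^n − 1)/r]) = €3,662.22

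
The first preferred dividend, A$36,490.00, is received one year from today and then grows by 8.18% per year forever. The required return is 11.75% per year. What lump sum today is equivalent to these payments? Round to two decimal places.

A$1,022,128.85

Periodic rate r = 0.1175 per year.
Growing perpetuity (Gordon): PV = PMT₁ / (r − g) = 36,490 / (r − 0.0818) = A$1,022,128.85.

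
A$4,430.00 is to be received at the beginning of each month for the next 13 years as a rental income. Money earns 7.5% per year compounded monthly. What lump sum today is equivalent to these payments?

A$443,387.57

This is an annuity due: 156 payments of A$4,430.00 at the beginning of each month.
Periodic rate r = 0.075/12 per month; n is counted in months.
PV = PMT × [(1 − (1+r)^−n)/r] × (1+r) = 4,430 × [1 − (1+r)^−156] / r × (1+r) = A$443,387.57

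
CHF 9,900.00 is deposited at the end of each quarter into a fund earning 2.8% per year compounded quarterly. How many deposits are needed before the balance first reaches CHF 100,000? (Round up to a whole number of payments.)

Periodic rate r = 0.028/4 per quarter; n is counted in quarters.
Ordinary annuity FV: 100,000 = 9,900 × [((1+r)^n − 1)/r].
(1+r)^n = 1 + 100,000 × r / 9,900, so n = ln(1 + 100,000·r/9,900) / ln(1+r) = 9.79.
Round up to a whole number of payments: n = 10.

10 payments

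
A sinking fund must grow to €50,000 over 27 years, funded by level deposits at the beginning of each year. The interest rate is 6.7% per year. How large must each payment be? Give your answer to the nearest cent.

€659.56

Level annuity due; solve FV = PMT × [((1+r)^n − 1)/r] × (1+r) for PMT.
Periodic rate r = 0.067 per year.
With n = 27: PMT = 50,000 / ([((1+r)^n − 1)/r] × (1+r)) = €659.56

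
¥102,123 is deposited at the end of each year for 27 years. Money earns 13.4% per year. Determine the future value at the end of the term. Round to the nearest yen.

¥21,966,412

This is an ordinary annuity: 27 deposits of ¥102,123 at the end of each year.
Periodic rate r = 0.134 per year.
FV = PMT × [((1+r)^n − 1)/r] = 102,123 × [(1+r)^27 − 1] / r = ¥21,966,412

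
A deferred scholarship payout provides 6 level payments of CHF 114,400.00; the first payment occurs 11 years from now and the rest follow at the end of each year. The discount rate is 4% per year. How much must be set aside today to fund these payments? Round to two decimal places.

CHF 405,136.14

Ordinary annuity of 6 payments, first payment at period 11.
Periodic rate r = 0.04 per year.
The ordinary-annuity PV formula values the stream one period before the first payment (period 10); discount that back 10 periods:
PV₀ = 114,400 × [1 − (1+r)^−6] / r × (1+r)^−10 = CHF 405,136.14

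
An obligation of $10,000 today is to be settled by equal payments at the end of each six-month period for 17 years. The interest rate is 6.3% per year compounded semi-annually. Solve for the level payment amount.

$483.41

Level ordinary annuity; solve PV = PMT × [(1 − (1+r)^−n)/r] for PMT.
Periodic rate r = 0.063/2 per half-year; n is counted in half-years.
With n = 34: PMT = 10,000 / ([(1 − (1+r)^−n)/r]) = $483.41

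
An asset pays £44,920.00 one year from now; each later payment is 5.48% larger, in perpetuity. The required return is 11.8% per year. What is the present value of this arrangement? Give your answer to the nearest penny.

Periodic rate r = 0.118 per year.
Growing perpetuity (Gordon): PV = PMT₁ / (r − g) = 44,920 / (r − 0.0548) = £710,759.49.

£710,759.49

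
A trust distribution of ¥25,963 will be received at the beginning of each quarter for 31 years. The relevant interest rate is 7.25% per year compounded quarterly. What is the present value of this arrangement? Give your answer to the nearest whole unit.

¥1,301,172

This is an annuity due: 124 payments of ¥25,963 at the beginning of each quarter.
Periodic rate r = 0.0725/4 per quarter; n is counted in quarters.
PV = PMT × [(1 − (1+r)^−n)/r] × (1+r) = 25,963 × [1 − (1+r)^−124] / r × (1+r) = ¥1,301,172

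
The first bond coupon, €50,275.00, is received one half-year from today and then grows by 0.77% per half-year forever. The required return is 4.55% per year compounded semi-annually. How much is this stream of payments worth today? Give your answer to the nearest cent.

€3,340,531.56

Periodic rate r = 0.0455/2 per half-year.
Growing perpetuity (Gordon): PV = PMT₁ / (r − g) = 50,275 / (r − 0.0077) = €3,340,531.56.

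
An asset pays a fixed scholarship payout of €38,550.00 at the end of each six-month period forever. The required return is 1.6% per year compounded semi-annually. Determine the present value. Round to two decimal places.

Periodic rate r = 0.016/2 per half-year.
Level perpetuity: PV = PMT / r = 38,550 / (0.016/2) = €4,818,750.00.

€4,818,750.00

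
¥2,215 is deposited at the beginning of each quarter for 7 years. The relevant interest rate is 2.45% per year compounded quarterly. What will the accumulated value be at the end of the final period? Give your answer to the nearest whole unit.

¥67,844

This is an annuity due: 28 deposits of ¥2,215 at the beginning of each quarter.
Periodic rate r = 0.0245/4 per quarter; n is counted in quarters.
FV = PMT × [((1+r)^n − 1)/r] × (1+r) = 2,215 × [(1+r)^28 − 1] / r × (1+r) = ¥67,844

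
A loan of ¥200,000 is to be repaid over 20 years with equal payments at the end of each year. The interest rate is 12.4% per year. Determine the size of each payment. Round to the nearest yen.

¥27,450

Level ordinary annuity; solve PV = PMT × [(1 − (1+r)^−n)/r] for PMT.
Periodic rate r = 0.124 per year.
With n = 20: PMT = 200,000 / ([(1 − (1+r)^−n)/r]) = ¥27,450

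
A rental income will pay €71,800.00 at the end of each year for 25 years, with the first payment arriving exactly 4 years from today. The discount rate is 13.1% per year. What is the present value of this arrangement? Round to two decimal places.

Ordinary annuity of 25 payments, first payment at period 4.
Periodic rate r = 0.131 per year.
The ordinary-annuity PV formula values the stream one period before the first payment (period 3); discount that back 3 periods:
PV₀ = 71,800 × [1 − (1+r)^−25] / r × (1+r)^−3 = €361,394.08

€361,394.08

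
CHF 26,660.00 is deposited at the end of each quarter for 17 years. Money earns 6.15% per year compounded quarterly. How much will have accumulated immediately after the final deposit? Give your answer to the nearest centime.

CHF 3,159,799.45

This is an ordinary annuity: 68 deposits of CHF 26,660.00 at the end of each quarter.
Periodic rate r = 0.0615/4 per quarter; n is counted in quarters.
FV = PMT × [((1+r)^n − 1)/r] = 26,660 × [(1+r)^68 − 1] / r = CHF 3,159,799.45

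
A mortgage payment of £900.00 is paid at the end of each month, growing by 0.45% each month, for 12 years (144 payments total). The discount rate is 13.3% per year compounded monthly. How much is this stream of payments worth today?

£83,342.55

Periodic rate r = 0.133/12 per month; n is counted in months.
Growing ordinary annuity: PV = PMT₁ × [1 − ((1+g)/(1+r))^n] / (r − g) = 900 × [1 − ((1+0.0045)/(1+r))^144] / (r − 0.0045) = £83,342.55.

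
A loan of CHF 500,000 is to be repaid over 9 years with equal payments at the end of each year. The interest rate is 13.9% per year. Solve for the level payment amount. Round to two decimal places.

CHF 100,716.80

Level ordinary annuity; solve PV = PMT × [(1 − (1+r)^−n)/r] for PMT.
Periodic rate r = 0.139 per year.
With n = 9: PMT = 500,000 / ([(1 − (1+r)^−n)/r]) = CHF 100,716.80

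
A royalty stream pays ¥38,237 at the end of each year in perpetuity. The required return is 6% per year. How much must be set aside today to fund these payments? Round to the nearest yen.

Periodic rate r = 0.06 per year.
Level perpetuity: PV = PMT / r = 38,237 / (0.06) = ¥637,283.

¥637,283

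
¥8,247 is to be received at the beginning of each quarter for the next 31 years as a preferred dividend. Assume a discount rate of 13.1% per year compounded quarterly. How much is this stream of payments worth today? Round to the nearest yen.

¥255,281

This is an annuity due: 124 payments of ¥8,247 at the beginning of each quarter.
Periodic rate r = 0.131/4 per quarter; n is counted in quarters.
PV = PMT × [(1 − (1+r)^−n)/r] × (1+r) = 8,247 × [1 − (1+r)^−124] / r × (1+r) = ¥255,281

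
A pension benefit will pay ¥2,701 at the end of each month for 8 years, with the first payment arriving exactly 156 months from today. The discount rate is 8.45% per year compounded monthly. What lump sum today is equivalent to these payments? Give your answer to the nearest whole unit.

Ordinary annuity of 96 payments, first payment at period 156.
Periodic rate r = 0.0845/12 per month; n is counted in months.
The ordinary-annuity PV formula values the stream one period before the first payment (period 155); discount that back 155 periods:
PV₀ = 2,701 × [1 − (1+r)^−96] / r × (1+r)^−155 = ¥63,361

¥63,361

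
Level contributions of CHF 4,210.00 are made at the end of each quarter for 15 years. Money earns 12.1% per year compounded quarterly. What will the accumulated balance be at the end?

CHF 692,808.79

This is an ordinary annuity: 60 deposits of CHF 4,210.00 at the end of each quarter.
Periodic rate r = 0.121/4 per quarter; n is counted in quarters.
FV = PMT × [((1+r)^n − 1)/r] = 4,210 × [(1+r)^60 − 1] / r = CHF 692,808.79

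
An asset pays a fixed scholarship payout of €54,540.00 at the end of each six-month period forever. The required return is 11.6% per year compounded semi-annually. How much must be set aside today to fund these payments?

€940,344.83

Periodic rate r = 0.116/2 per half-year.
Level perpetuity: PV = PMT / r = 54,540 / (0.116/2) = €940,344.83.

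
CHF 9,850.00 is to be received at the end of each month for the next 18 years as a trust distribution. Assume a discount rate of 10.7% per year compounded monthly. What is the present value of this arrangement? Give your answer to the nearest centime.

This is an ordinary annuity: 216 payments of CHF 9,850.00 at the end of each month.
Periodic rate r = 0.107/12 per month; n is counted in months.
PV = PMT × [(1 − (1+r)^−n)/r] = 9,850 × [1 − (1+r)^−216] / r = CHF 942,308.92

CHF 942,308.92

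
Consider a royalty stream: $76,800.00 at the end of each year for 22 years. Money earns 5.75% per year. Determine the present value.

This is an ordinary annuity: 22 payments of $76,800.00 at the end of each year.
Periodic rate r = 0.0575 per year.
PV = PMT × [(1 − (1+r)^−n)/r] = 76,800 × [1 − (1+r)^−22] / r = $945,238.43

$945,238.43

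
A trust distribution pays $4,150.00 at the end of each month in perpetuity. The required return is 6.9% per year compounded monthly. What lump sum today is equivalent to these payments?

$721,739.13

Periodic rate r = 0.069/12 per month.
Level perpetuity: PV = PMT / r = 4,150 / (0.069/12) = $721,739.13.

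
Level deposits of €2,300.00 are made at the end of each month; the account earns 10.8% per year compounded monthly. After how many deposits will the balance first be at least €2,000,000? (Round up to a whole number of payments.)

244 payments

Periodic rate r = 0.108/12 per month; n is counted in months.
Ordinary annuity FV: 2,000,000 = 2,300 × [((1+r)^n − 1)/r].
(1+r)^n = 1 + 2,000,000 × r / 2,300, so n = ln(1 + 2,000,000·r/2,300) / ln(1+r) = 243.06.
Round up to a whole number of payments: n = 244.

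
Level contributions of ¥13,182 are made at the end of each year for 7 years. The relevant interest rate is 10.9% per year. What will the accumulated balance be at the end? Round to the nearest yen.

¥128,567

This is an ordinary annuity: 7 deposits of ¥13,182 at the end of each year.
Periodic rate r = 0.109 per year.
FV = PMT × [((1+r)^n − 1)/r] = 13,182 × [(1+r)^7 − 1] / r = ¥128,567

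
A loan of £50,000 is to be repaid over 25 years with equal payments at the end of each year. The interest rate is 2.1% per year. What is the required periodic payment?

£2,591.19

Level ordinary annuity; solve PV = PMT × [(1 − (1+r)^−n)/r] for PMT.
Periodic rate r = 0.021 per year.
With n = 25: PMT = 50,000 / ([(1 − (1+r)^−n)/r]) = £2,591.19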